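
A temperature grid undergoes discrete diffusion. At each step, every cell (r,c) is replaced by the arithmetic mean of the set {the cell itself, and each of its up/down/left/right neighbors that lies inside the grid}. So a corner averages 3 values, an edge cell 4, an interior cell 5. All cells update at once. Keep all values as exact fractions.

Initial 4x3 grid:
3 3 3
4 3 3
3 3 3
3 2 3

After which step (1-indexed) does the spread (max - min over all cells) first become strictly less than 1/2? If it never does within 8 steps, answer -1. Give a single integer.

Answer: 3

Derivation:
Step 1: max=10/3, min=8/3, spread=2/3
Step 2: max=391/120, min=653/240, spread=43/80
Step 3: max=3451/1080, min=6043/2160, spread=859/2160
  -> spread < 1/2 first at step 3
Step 4: max=20333/6480, min=74149/25920, spread=7183/25920
Step 5: max=606731/194400, min=4475471/1555200, spread=378377/1555200
Step 6: max=2254771/729000, min=271236133/93312000, spread=3474911/18662400
Step 7: max=1076991817/349920000, min=16359858767/5598720000, spread=174402061/1119744000
Step 8: max=32144036509/10497600000, min=986932576813/335923200000, spread=1667063659/13436928000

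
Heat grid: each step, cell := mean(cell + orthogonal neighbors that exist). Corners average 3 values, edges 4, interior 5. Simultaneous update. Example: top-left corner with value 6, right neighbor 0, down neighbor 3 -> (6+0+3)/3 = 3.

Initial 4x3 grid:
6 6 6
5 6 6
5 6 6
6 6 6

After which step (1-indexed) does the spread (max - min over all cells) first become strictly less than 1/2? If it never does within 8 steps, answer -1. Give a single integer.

Step 1: max=6, min=11/2, spread=1/2
Step 2: max=6, min=337/60, spread=23/60
  -> spread < 1/2 first at step 2
Step 3: max=1069/180, min=10249/1800, spread=49/200
Step 4: max=15949/2700, min=154829/27000, spread=4661/27000
Step 5: max=794303/135000, min=4667693/810000, spread=157/1296
Step 6: max=15843859/2700000, min=280967587/48600000, spread=1351/15552
Step 7: max=711576367/121500000, min=8448088279/1458000000, spread=5813/93312
Step 8: max=42632780953/7290000000, min=126921311609/21870000000, spread=6253/139968

Answer: 2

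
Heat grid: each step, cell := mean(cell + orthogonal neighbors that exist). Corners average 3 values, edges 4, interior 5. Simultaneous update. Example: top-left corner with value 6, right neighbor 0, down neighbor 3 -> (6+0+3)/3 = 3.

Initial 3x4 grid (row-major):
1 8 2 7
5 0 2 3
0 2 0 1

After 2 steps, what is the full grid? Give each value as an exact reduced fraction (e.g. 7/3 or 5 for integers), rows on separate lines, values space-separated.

Answer: 107/36 467/120 129/40 4
119/40 191/100 281/100 599/240
13/9 449/240 269/240 35/18

Derivation:
After step 1:
  14/3 11/4 19/4 4
  3/2 17/5 7/5 13/4
  7/3 1/2 5/4 4/3
After step 2:
  107/36 467/120 129/40 4
  119/40 191/100 281/100 599/240
  13/9 449/240 269/240 35/18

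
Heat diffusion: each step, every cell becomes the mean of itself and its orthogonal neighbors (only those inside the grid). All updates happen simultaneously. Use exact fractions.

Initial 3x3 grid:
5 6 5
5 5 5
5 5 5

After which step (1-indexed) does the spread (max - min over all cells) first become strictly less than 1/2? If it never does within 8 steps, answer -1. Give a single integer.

Step 1: max=16/3, min=5, spread=1/3
  -> spread < 1/2 first at step 1
Step 2: max=1267/240, min=5, spread=67/240
Step 3: max=11237/2160, min=1007/200, spread=1807/10800
Step 4: max=4477963/864000, min=27361/5400, spread=33401/288000
Step 5: max=40109933/7776000, min=2743391/540000, spread=3025513/38880000
Step 6: max=16016926867/3110400000, min=146755949/28800000, spread=53531/995328
Step 7: max=959152925849/186624000000, min=39671116051/7776000000, spread=450953/11943936
Step 8: max=57496103560603/11197440000000, min=4766608610519/933120000000, spread=3799043/143327232

Answer: 1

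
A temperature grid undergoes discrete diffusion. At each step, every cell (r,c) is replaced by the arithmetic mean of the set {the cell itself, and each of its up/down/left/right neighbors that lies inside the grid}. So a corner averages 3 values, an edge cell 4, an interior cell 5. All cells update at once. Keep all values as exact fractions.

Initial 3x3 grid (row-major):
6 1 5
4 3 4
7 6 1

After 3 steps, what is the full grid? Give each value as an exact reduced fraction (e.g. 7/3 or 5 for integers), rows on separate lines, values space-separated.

Answer: 8791/2160 18169/4800 1889/540
988/225 23759/6000 17519/4800
9901/2160 61057/14400 4133/1080

Derivation:
After step 1:
  11/3 15/4 10/3
  5 18/5 13/4
  17/3 17/4 11/3
After step 2:
  149/36 287/80 31/9
  269/60 397/100 277/80
  179/36 1031/240 67/18
After step 3:
  8791/2160 18169/4800 1889/540
  988/225 23759/6000 17519/4800
  9901/2160 61057/14400 4133/1080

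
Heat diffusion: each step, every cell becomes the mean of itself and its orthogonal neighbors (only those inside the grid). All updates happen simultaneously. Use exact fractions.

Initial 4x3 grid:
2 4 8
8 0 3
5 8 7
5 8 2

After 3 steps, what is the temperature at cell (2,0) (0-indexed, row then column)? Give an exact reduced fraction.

Step 1: cell (2,0) = 13/2
Step 2: cell (2,0) = 437/80
Step 3: cell (2,0) = 4383/800
Full grid after step 3:
  9571/2160 30847/7200 271/60
  33667/7200 28771/6000 1869/400
  4383/800 15773/3000 4709/900
  173/30 82079/14400 11821/2160

Answer: 4383/800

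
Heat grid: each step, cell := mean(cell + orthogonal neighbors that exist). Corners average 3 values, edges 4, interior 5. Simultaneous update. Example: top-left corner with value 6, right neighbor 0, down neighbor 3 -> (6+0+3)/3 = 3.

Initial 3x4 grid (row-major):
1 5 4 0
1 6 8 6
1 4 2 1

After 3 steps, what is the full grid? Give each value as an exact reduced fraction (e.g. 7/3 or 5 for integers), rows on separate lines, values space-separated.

Answer: 3439/1080 5329/1440 5821/1440 2123/540
8717/2880 2207/600 301/75 11123/2880
2111/720 273/80 151/40 2669/720

Derivation:
After step 1:
  7/3 4 17/4 10/3
  9/4 24/5 26/5 15/4
  2 13/4 15/4 3
After step 2:
  103/36 923/240 1007/240 34/9
  683/240 39/10 87/20 917/240
  5/2 69/20 19/5 7/2
After step 3:
  3439/1080 5329/1440 5821/1440 2123/540
  8717/2880 2207/600 301/75 11123/2880
  2111/720 273/80 151/40 2669/720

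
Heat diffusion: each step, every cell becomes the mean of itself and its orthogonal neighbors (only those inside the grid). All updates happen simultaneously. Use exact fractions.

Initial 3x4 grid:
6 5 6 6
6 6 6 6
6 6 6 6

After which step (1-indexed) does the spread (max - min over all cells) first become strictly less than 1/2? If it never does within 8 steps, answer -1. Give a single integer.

Step 1: max=6, min=17/3, spread=1/3
  -> spread < 1/2 first at step 1
Step 2: max=6, min=689/120, spread=31/120
Step 3: max=6, min=6269/1080, spread=211/1080
Step 4: max=10753/1800, min=631103/108000, spread=14077/108000
Step 5: max=644317/108000, min=5691593/972000, spread=5363/48600
Step 6: max=357131/60000, min=171219191/29160000, spread=93859/1166400
Step 7: max=577863533/97200000, min=10287325519/1749600000, spread=4568723/69984000
Step 8: max=17314381111/2916000000, min=618075564371/104976000000, spread=8387449/167961600

Answer: 1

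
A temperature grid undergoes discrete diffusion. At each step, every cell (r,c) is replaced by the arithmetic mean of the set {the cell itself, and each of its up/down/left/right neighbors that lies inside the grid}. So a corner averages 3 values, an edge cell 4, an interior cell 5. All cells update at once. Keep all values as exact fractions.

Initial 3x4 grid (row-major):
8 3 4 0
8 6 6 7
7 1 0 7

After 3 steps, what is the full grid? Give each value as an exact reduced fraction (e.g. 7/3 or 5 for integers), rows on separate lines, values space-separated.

After step 1:
  19/3 21/4 13/4 11/3
  29/4 24/5 23/5 5
  16/3 7/2 7/2 14/3
After step 2:
  113/18 589/120 503/120 143/36
  1423/240 127/25 423/100 269/60
  193/36 257/60 61/15 79/18
After step 3:
  12323/2160 4603/900 3893/900 4553/1080
  81533/14400 29317/6000 13231/3000 15367/3600
  11213/2160 1057/225 1909/450 2329/540

Answer: 12323/2160 4603/900 3893/900 4553/1080
81533/14400 29317/6000 13231/3000 15367/3600
11213/2160 1057/225 1909/450 2329/540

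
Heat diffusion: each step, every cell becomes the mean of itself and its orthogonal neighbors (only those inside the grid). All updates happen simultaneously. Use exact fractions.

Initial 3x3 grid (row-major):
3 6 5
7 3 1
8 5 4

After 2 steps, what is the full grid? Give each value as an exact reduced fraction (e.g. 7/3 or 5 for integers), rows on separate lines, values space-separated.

Answer: 89/18 1079/240 23/6
433/80 443/100 899/240
203/36 97/20 139/36

Derivation:
After step 1:
  16/3 17/4 4
  21/4 22/5 13/4
  20/3 5 10/3
After step 2:
  89/18 1079/240 23/6
  433/80 443/100 899/240
  203/36 97/20 139/36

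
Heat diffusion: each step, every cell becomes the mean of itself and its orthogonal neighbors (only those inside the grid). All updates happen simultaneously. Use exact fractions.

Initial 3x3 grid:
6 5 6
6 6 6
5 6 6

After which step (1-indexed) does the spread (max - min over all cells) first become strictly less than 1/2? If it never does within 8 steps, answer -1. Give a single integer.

Answer: 1

Derivation:
Step 1: max=6, min=17/3, spread=1/3
  -> spread < 1/2 first at step 1
Step 2: max=71/12, min=1373/240, spread=47/240
Step 3: max=469/80, min=6179/1080, spread=61/432
Step 4: max=252367/43200, min=372163/64800, spread=511/5184
Step 5: max=15092149/2592000, min=22368911/3888000, spread=4309/62208
Step 6: max=301341901/51840000, min=1344696367/233280000, spread=36295/746496
Step 7: max=54166350941/9331200000, min=80771756099/13996800000, spread=305773/8957952
Step 8: max=3247250070527/559872000000, min=4850750488603/839808000000, spread=2575951/107495424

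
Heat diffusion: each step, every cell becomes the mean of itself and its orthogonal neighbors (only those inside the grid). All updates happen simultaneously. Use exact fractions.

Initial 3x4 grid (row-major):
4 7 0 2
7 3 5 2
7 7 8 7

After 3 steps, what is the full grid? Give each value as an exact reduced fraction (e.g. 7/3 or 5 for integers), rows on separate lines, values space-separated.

After step 1:
  6 7/2 7/2 4/3
  21/4 29/5 18/5 4
  7 25/4 27/4 17/3
After step 2:
  59/12 47/10 179/60 53/18
  481/80 122/25 473/100 73/20
  37/6 129/20 167/30 197/36
After step 3:
  3751/720 437/100 6911/1800 431/135
  26371/4800 10709/2000 2181/500 5039/1200
  4471/720 6919/1200 19997/3600 661/135

Answer: 3751/720 437/100 6911/1800 431/135
26371/4800 10709/2000 2181/500 5039/1200
4471/720 6919/1200 19997/3600 661/135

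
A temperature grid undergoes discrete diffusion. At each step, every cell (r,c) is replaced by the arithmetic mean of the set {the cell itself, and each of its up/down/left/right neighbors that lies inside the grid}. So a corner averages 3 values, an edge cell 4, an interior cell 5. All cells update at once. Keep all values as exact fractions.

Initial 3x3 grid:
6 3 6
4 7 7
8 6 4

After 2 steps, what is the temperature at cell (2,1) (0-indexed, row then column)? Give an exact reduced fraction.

Answer: 1399/240

Derivation:
Step 1: cell (2,1) = 25/4
Step 2: cell (2,1) = 1399/240
Full grid after step 2:
  193/36 617/120 101/18
  1319/240 147/25 28/5
  37/6 1399/240 215/36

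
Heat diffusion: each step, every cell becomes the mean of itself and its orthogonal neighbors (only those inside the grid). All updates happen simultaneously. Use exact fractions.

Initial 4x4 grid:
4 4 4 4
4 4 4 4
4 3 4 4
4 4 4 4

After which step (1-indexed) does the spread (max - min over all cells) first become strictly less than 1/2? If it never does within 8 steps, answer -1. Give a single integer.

Step 1: max=4, min=15/4, spread=1/4
  -> spread < 1/2 first at step 1
Step 2: max=4, min=189/50, spread=11/50
Step 3: max=4, min=9233/2400, spread=367/2400
Step 4: max=2387/600, min=41629/10800, spread=1337/10800
Step 5: max=71531/18000, min=1254331/324000, spread=33227/324000
Step 6: max=427951/108000, min=37665673/9720000, spread=849917/9720000
Step 7: max=6411467/1620000, min=1132685653/291600000, spread=21378407/291600000
Step 8: max=1920311657/486000000, min=34025537629/8748000000, spread=540072197/8748000000

Answer: 1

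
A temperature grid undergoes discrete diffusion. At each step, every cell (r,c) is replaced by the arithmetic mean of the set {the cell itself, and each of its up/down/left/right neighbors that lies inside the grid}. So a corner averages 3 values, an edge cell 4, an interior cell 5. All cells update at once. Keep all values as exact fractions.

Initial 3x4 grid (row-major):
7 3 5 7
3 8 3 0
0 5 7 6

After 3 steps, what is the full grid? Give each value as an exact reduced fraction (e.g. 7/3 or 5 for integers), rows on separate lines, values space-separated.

Answer: 9779/2160 6901/1440 727/160 1049/240
2129/480 449/100 2777/600 1573/360
8899/2160 6491/1440 6553/1440 9761/2160

Derivation:
After step 1:
  13/3 23/4 9/2 4
  9/2 22/5 23/5 4
  8/3 5 21/4 13/3
After step 2:
  175/36 1139/240 377/80 25/6
  159/40 97/20 91/20 127/30
  73/18 1039/240 1151/240 163/36
After step 3:
  9779/2160 6901/1440 727/160 1049/240
  2129/480 449/100 2777/600 1573/360
  8899/2160 6491/1440 6553/1440 9761/2160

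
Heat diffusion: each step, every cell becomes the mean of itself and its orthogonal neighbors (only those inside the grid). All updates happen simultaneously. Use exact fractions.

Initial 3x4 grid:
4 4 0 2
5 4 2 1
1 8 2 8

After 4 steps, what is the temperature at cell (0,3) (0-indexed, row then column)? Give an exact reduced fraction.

Answer: 112601/43200

Derivation:
Step 1: cell (0,3) = 1
Step 2: cell (0,3) = 25/12
Step 3: cell (0,3) = 517/240
Step 4: cell (0,3) = 112601/43200
Full grid after step 4:
  230699/64800 361249/108000 97903/36000 112601/43200
  562387/144000 8717/2500 1167023/360000 2450527/864000
  128387/32400 848623/216000 751543/216000 436853/129600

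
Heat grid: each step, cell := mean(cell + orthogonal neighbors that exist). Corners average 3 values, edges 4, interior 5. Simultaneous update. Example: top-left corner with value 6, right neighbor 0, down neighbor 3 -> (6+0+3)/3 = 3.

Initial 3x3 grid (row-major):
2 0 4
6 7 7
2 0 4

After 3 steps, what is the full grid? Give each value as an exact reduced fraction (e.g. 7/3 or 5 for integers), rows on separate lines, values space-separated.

After step 1:
  8/3 13/4 11/3
  17/4 4 11/2
  8/3 13/4 11/3
After step 2:
  61/18 163/48 149/36
  163/48 81/20 101/24
  61/18 163/48 149/36
After step 3:
  733/216 10781/2880 1691/432
  10241/2880 4427/1200 5953/1440
  733/216 10781/2880 1691/432

Answer: 733/216 10781/2880 1691/432
10241/2880 4427/1200 5953/1440
733/216 10781/2880 1691/432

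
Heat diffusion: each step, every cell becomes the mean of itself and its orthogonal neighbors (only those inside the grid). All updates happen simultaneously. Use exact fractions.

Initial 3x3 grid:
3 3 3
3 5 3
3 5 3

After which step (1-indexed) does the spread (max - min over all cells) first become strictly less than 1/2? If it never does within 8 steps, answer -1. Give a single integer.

Answer: 2

Derivation:
Step 1: max=4, min=3, spread=1
Step 2: max=227/60, min=133/40, spread=11/24
  -> spread < 1/2 first at step 2
Step 3: max=13399/3600, min=203/60, spread=1219/3600
Step 4: max=788603/216000, min=164759/48000, spread=755/3456
Step 5: max=46985491/12960000, min=30000119/8640000, spread=6353/41472
Step 6: max=2797858127/777600000, min=1809477293/518400000, spread=53531/497664
Step 7: max=167208444319/46656000000, min=4041614173/1152000000, spread=450953/5971968
Step 8: max=9998429793443/2799360000000, min=6566686450837/1866240000000, spread=3799043/71663616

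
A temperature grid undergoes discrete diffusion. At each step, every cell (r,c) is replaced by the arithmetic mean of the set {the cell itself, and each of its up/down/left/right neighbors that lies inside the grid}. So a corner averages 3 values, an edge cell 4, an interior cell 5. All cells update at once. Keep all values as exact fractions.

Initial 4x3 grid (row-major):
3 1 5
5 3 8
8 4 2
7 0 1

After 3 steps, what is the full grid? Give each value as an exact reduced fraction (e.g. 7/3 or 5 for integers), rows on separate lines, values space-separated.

After step 1:
  3 3 14/3
  19/4 21/5 9/2
  6 17/5 15/4
  5 3 1
After step 2:
  43/12 223/60 73/18
  359/80 397/100 1027/240
  383/80 407/100 253/80
  14/3 31/10 31/12
After step 3:
  943/240 13793/3600 8677/2160
  10097/2400 6157/1500 27841/7200
  10807/2400 1909/500 2819/800
  3013/720 721/200 2123/720

Answer: 943/240 13793/3600 8677/2160
10097/2400 6157/1500 27841/7200
10807/2400 1909/500 2819/800
3013/720 721/200 2123/720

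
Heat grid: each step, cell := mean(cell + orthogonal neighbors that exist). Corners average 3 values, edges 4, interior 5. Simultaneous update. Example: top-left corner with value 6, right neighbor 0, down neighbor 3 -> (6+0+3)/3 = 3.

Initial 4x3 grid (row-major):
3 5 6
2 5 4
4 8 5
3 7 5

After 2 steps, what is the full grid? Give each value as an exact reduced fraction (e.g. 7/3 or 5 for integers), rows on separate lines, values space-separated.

Answer: 139/36 1073/240 59/12
953/240 477/100 203/40
1093/240 261/50 659/120
44/9 1313/240 203/36

Derivation:
After step 1:
  10/3 19/4 5
  7/2 24/5 5
  17/4 29/5 11/2
  14/3 23/4 17/3
After step 2:
  139/36 1073/240 59/12
  953/240 477/100 203/40
  1093/240 261/50 659/120
  44/9 1313/240 203/36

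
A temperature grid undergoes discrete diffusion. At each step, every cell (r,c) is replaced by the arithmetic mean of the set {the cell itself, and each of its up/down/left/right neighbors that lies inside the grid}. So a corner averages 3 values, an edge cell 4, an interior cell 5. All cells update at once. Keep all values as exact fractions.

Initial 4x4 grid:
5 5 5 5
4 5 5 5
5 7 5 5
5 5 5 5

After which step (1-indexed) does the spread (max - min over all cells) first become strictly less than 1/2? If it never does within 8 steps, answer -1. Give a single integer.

Answer: 3

Derivation:
Step 1: max=11/2, min=14/3, spread=5/6
Step 2: max=107/20, min=173/36, spread=49/90
Step 3: max=421/80, min=2653/540, spread=151/432
  -> spread < 1/2 first at step 3
Step 4: max=3749/720, min=80239/16200, spread=8227/32400
Step 5: max=373709/72000, min=2428453/486000, spread=376331/1944000
Step 6: max=3349747/648000, min=36566477/7290000, spread=4472707/29160000
Step 7: max=334097341/64800000, min=2202425113/437400000, spread=42185551/349920000
Step 8: max=333350711/64800000, min=16553884021/3280500000, spread=2575965787/26244000000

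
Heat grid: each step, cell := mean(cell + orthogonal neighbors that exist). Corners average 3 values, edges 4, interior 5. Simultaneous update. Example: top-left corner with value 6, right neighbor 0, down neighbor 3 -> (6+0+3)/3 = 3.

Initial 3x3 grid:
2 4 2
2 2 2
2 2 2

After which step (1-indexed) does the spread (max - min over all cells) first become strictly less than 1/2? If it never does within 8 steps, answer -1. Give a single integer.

Step 1: max=8/3, min=2, spread=2/3
Step 2: max=307/120, min=2, spread=67/120
Step 3: max=2597/1080, min=207/100, spread=1807/5400
  -> spread < 1/2 first at step 3
Step 4: max=1021963/432000, min=5761/2700, spread=33401/144000
Step 5: max=9005933/3888000, min=583391/270000, spread=3025513/19440000
Step 6: max=3575326867/1555200000, min=31555949/14400000, spread=53531/497664
Step 7: max=212656925849/93312000000, min=8567116051/3888000000, spread=450953/5971968
Step 8: max=12706343560603/5598720000000, min=1034128610519/466560000000, spread=3799043/71663616

Answer: 3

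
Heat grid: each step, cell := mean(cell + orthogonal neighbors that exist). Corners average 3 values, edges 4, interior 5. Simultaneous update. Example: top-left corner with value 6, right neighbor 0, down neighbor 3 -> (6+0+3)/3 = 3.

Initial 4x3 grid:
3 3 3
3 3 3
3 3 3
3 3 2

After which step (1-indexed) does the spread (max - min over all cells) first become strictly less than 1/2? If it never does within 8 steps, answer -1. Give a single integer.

Answer: 1

Derivation:
Step 1: max=3, min=8/3, spread=1/3
  -> spread < 1/2 first at step 1
Step 2: max=3, min=49/18, spread=5/18
Step 3: max=3, min=607/216, spread=41/216
Step 4: max=3, min=73543/25920, spread=4217/25920
Step 5: max=21521/7200, min=4456451/1555200, spread=38417/311040
Step 6: max=429403/144000, min=268735789/93312000, spread=1903471/18662400
Step 7: max=12844241/4320000, min=16195170911/5598720000, spread=18038617/223948800
Step 8: max=1153473241/388800000, min=974501417149/335923200000, spread=883978523/13436928000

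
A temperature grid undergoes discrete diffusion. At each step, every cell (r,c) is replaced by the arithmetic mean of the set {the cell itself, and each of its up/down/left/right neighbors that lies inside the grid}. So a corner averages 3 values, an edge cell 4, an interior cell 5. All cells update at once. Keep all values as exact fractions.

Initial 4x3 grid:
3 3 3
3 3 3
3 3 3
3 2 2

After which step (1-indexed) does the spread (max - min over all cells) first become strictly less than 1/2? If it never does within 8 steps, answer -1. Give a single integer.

Answer: 2

Derivation:
Step 1: max=3, min=7/3, spread=2/3
Step 2: max=3, min=91/36, spread=17/36
  -> spread < 1/2 first at step 2
Step 3: max=3, min=5633/2160, spread=847/2160
Step 4: max=671/225, min=86569/32400, spread=2011/6480
Step 5: max=320287/108000, min=10533217/3888000, spread=199423/777600
Step 6: max=6364751/2160000, min=638935133/233280000, spread=1938319/9331200
Step 7: max=569755801/194400000, min=38628722947/13996800000, spread=95747789/559872000
Step 8: max=34018856059/11664000000, min=2331854744873/839808000000, spread=940023131/6718464000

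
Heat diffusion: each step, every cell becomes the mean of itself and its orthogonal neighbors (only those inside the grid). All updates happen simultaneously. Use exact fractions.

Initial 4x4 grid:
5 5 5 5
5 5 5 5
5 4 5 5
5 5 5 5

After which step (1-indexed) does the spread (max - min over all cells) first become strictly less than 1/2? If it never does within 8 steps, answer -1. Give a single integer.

Answer: 1

Derivation:
Step 1: max=5, min=19/4, spread=1/4
  -> spread < 1/2 first at step 1
Step 2: max=5, min=239/50, spread=11/50
Step 3: max=5, min=11633/2400, spread=367/2400
Step 4: max=2987/600, min=52429/10800, spread=1337/10800
Step 5: max=89531/18000, min=1578331/324000, spread=33227/324000
Step 6: max=535951/108000, min=47385673/9720000, spread=849917/9720000
Step 7: max=8031467/1620000, min=1424285653/291600000, spread=21378407/291600000
Step 8: max=2406311657/486000000, min=42773537629/8748000000, spread=540072197/8748000000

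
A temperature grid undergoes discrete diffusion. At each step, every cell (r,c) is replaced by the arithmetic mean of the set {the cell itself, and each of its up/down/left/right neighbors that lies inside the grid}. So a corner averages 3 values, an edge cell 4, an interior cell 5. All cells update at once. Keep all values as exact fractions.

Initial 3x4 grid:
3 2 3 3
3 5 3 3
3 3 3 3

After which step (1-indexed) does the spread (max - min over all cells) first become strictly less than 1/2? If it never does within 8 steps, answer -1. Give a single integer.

Answer: 2

Derivation:
Step 1: max=7/2, min=8/3, spread=5/6
Step 2: max=337/100, min=35/12, spread=34/75
  -> spread < 1/2 first at step 2
Step 3: max=3931/1200, min=226/75, spread=21/80
Step 4: max=69907/21600, min=16333/5400, spread=61/288
Step 5: max=862601/270000, min=993857/324000, spread=206321/1620000
Step 6: max=82691839/25920000, min=59701573/19440000, spread=370769/3110400
Step 7: max=14802780503/4665600000, min=3602211707/1166400000, spread=5252449/62208000
Step 8: max=886473748277/279936000000, min=216556614913/69984000000, spread=161978309/2239488000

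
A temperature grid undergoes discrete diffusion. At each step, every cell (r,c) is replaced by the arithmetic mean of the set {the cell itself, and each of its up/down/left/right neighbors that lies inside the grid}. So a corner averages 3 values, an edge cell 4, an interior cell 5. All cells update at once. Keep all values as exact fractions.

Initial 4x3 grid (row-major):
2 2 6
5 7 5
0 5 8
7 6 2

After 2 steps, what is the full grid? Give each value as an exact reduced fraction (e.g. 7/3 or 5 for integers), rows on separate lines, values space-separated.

After step 1:
  3 17/4 13/3
  7/2 24/5 13/2
  17/4 26/5 5
  13/3 5 16/3
After step 2:
  43/12 983/240 181/36
  311/80 97/20 619/120
  1037/240 97/20 661/120
  163/36 149/30 46/9

Answer: 43/12 983/240 181/36
311/80 97/20 619/120
1037/240 97/20 661/120
163/36 149/30 46/9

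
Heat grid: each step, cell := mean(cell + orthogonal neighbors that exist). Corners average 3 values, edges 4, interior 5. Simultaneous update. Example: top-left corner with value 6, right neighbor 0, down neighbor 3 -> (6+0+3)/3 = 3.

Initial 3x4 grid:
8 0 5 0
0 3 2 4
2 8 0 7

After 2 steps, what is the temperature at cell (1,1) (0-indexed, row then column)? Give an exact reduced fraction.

Answer: 159/50

Derivation:
Step 1: cell (1,1) = 13/5
Step 2: cell (1,1) = 159/50
Full grid after step 2:
  119/36 661/240 231/80 8/3
  237/80 159/50 293/100 763/240
  59/18 403/120 419/120 67/18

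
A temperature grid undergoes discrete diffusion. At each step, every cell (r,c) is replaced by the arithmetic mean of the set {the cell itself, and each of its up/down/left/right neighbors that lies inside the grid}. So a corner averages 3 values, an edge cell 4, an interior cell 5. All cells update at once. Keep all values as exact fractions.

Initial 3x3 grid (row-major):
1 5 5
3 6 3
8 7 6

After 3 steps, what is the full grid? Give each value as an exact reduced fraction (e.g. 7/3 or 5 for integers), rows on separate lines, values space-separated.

After step 1:
  3 17/4 13/3
  9/2 24/5 5
  6 27/4 16/3
After step 2:
  47/12 983/240 163/36
  183/40 253/50 73/15
  23/4 1373/240 205/36
After step 3:
  1007/240 63361/14400 9713/2160
  11581/2400 14591/3000 9067/1800
  3851/720 80011/14400 11723/2160

Answer: 1007/240 63361/14400 9713/2160
11581/2400 14591/3000 9067/1800
3851/720 80011/14400 11723/2160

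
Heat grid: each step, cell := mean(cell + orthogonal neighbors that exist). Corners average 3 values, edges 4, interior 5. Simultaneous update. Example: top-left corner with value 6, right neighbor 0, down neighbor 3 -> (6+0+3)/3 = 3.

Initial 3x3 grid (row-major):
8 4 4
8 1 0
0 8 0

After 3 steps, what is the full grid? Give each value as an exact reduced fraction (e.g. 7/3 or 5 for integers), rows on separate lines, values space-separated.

After step 1:
  20/3 17/4 8/3
  17/4 21/5 5/4
  16/3 9/4 8/3
After step 2:
  91/18 1067/240 49/18
  409/80 81/25 647/240
  71/18 289/80 37/18
After step 3:
  5261/1080 55669/14400 3551/1080
  6941/1600 1433/375 38569/14400
  4561/1080 5141/1600 3011/1080

Answer: 5261/1080 55669/14400 3551/1080
6941/1600 1433/375 38569/14400
4561/1080 5141/1600 3011/1080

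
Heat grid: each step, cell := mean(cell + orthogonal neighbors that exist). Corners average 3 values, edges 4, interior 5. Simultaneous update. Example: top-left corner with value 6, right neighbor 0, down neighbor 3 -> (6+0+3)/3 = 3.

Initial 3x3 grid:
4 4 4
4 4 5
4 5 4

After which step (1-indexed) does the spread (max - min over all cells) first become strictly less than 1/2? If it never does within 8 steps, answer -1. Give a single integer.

Step 1: max=14/3, min=4, spread=2/3
Step 2: max=353/80, min=4, spread=33/80
  -> spread < 1/2 first at step 2
Step 3: max=4757/1080, min=371/90, spread=61/216
Step 4: max=280639/64800, min=11161/2700, spread=511/2592
Step 5: max=16781933/3888000, min=150401/36000, spread=4309/31104
Step 6: max=1000503751/233280000, min=20371237/4860000, spread=36295/373248
Step 7: max=59872370597/13996800000, min=4909735831/1166400000, spread=305773/4478976
Step 8: max=3582546670159/839808000000, min=49198575497/11664000000, spread=2575951/53747712

Answer: 2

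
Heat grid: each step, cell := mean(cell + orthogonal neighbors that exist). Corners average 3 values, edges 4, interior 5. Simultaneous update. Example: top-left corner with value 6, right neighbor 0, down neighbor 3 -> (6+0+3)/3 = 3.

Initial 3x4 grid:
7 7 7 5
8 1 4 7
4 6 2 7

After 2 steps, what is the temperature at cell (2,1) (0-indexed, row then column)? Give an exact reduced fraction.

Step 1: cell (2,1) = 13/4
Step 2: cell (2,1) = 24/5
Full grid after step 2:
  107/18 1427/240 1307/240 107/18
  353/60 463/100 513/100 1297/240
  19/4 24/5 263/60 95/18

Answer: 24/5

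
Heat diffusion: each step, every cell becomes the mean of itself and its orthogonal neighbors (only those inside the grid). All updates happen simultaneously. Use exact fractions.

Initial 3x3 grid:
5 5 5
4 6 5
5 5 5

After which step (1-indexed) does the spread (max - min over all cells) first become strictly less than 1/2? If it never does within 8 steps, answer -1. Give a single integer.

Step 1: max=21/4, min=14/3, spread=7/12
Step 2: max=31/6, min=29/6, spread=1/3
  -> spread < 1/2 first at step 2
Step 3: max=4931/960, min=2129/432, spread=1799/8640
Step 4: max=7331/1440, min=26783/5400, spread=2833/21600
Step 5: max=5846873/1152000, min=7759721/1555200, spread=2671151/31104000
Step 6: max=78650677/15552000, min=388806563/77760000, spread=741137/12960000
Step 7: max=62838745171/12441600000, min=28060471889/5598720000, spread=4339268759/111974400000
Step 8: max=282336431393/55987200000, min=702126155821/139968000000, spread=7429845323/279936000000

Answer: 2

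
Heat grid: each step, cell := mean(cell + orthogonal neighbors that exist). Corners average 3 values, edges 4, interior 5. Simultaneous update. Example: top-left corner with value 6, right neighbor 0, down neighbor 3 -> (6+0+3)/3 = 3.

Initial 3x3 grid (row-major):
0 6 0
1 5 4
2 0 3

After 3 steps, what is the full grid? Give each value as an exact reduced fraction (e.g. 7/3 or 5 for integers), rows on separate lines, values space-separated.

Answer: 5327/2160 39539/14400 6407/2160
2029/900 5181/2000 5083/1800
83/40 16907/7200 2821/1080

Derivation:
After step 1:
  7/3 11/4 10/3
  2 16/5 3
  1 5/2 7/3
After step 2:
  85/36 697/240 109/36
  32/15 269/100 89/30
  11/6 271/120 47/18
After step 3:
  5327/2160 39539/14400 6407/2160
  2029/900 5181/2000 5083/1800
  83/40 16907/7200 2821/1080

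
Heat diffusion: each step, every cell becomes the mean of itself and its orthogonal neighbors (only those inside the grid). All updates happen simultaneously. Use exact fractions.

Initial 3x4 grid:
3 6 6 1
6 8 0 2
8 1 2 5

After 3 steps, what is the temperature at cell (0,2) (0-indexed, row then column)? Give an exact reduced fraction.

Answer: 1421/400

Derivation:
Step 1: cell (0,2) = 13/4
Step 2: cell (0,2) = 39/10
Step 3: cell (0,2) = 1421/400
Full grid after step 3:
  3679/720 1427/300 1421/400 191/60
  8409/1600 2157/500 7223/2000 1649/600
  433/90 10541/2400 7601/2400 2057/720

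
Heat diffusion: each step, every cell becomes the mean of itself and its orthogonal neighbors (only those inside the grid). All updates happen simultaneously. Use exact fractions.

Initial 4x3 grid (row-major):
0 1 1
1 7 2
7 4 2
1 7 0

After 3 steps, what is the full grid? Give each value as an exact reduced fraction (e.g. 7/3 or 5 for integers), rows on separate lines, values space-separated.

Answer: 965/432 11651/4800 913/432
11447/3600 5449/2000 5111/1800
4229/1200 1861/500 73/25
61/15 2077/600 607/180

Derivation:
After step 1:
  2/3 9/4 4/3
  15/4 3 3
  13/4 27/5 2
  5 3 3
After step 2:
  20/9 29/16 79/36
  8/3 87/25 7/3
  87/20 333/100 67/20
  15/4 41/10 8/3
After step 3:
  965/432 11651/4800 913/432
  11447/3600 5449/2000 5111/1800
  4229/1200 1861/500 73/25
  61/15 2077/600 607/180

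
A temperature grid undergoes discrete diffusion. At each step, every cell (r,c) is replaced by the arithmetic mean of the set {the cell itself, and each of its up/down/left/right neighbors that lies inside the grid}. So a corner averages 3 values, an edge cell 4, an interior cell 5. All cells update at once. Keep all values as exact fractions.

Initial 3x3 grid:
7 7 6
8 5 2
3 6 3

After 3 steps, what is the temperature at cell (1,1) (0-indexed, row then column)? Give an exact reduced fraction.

Answer: 31999/6000

Derivation:
Step 1: cell (1,1) = 28/5
Step 2: cell (1,1) = 517/100
Step 3: cell (1,1) = 31999/6000
Full grid after step 3:
  836/135 81877/14400 3767/720
  27509/4800 31999/6000 16913/3600
  2899/540 68977/14400 9601/2160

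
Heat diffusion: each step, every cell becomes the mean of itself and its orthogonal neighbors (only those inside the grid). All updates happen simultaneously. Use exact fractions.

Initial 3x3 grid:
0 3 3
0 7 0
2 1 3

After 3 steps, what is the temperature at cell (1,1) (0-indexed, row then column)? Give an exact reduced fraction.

Step 1: cell (1,1) = 11/5
Step 2: cell (1,1) = 71/25
Step 3: cell (1,1) = 803/375
Full grid after step 3:
  707/360 3981/1600 857/360
  10543/4800 803/375 37729/14400
  229/120 34429/14400 2431/1080

Answer: 803/375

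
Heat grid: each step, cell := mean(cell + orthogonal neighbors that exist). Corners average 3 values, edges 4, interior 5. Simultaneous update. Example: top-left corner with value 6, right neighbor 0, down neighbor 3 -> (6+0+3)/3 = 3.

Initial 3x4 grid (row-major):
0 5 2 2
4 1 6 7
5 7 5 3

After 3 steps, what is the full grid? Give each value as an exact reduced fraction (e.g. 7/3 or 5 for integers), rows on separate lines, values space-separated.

Answer: 2327/720 7681/2400 27313/7200 8437/2160
25253/7200 6041/1500 6151/1500 31843/7200
9281/2160 31193/7200 3807/800 3359/720

Derivation:
After step 1:
  3 2 15/4 11/3
  5/2 23/5 21/5 9/2
  16/3 9/2 21/4 5
After step 2:
  5/2 267/80 817/240 143/36
  463/120 89/25 223/50 521/120
  37/9 1181/240 379/80 59/12
After step 3:
  2327/720 7681/2400 27313/7200 8437/2160
  25253/7200 6041/1500 6151/1500 31843/7200
  9281/2160 31193/7200 3807/800 3359/720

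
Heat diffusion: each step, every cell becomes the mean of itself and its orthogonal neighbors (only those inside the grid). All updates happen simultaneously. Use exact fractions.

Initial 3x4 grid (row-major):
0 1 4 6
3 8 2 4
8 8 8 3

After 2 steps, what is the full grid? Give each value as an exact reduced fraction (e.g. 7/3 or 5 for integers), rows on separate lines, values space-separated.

After step 1:
  4/3 13/4 13/4 14/3
  19/4 22/5 26/5 15/4
  19/3 8 21/4 5
After step 2:
  28/9 367/120 491/120 35/9
  1009/240 128/25 437/100 1117/240
  229/36 1439/240 469/80 14/3

Answer: 28/9 367/120 491/120 35/9
1009/240 128/25 437/100 1117/240
229/36 1439/240 469/80 14/3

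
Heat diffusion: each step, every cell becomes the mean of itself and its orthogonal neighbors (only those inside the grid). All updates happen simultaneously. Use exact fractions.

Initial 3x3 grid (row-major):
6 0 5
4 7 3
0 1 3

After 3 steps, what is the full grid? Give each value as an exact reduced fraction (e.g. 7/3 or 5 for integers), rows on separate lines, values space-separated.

Answer: 1507/432 1811/480 187/54
3307/960 79/25 1681/480
151/54 2957/960 1261/432

Derivation:
After step 1:
  10/3 9/2 8/3
  17/4 3 9/2
  5/3 11/4 7/3
After step 2:
  145/36 27/8 35/9
  49/16 19/5 25/8
  26/9 39/16 115/36
After step 3:
  1507/432 1811/480 187/54
  3307/960 79/25 1681/480
  151/54 2957/960 1261/432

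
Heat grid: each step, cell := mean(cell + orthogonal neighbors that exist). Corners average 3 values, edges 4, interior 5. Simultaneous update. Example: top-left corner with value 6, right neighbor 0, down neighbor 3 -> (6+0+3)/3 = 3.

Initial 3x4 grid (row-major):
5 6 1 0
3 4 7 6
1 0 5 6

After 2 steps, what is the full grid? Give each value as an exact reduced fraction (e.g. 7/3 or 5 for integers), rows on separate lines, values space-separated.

After step 1:
  14/3 4 7/2 7/3
  13/4 4 23/5 19/4
  4/3 5/2 9/2 17/3
After step 2:
  143/36 97/24 433/120 127/36
  53/16 367/100 427/100 347/80
  85/36 37/12 259/60 179/36

Answer: 143/36 97/24 433/120 127/36
53/16 367/100 427/100 347/80
85/36 37/12 259/60 179/36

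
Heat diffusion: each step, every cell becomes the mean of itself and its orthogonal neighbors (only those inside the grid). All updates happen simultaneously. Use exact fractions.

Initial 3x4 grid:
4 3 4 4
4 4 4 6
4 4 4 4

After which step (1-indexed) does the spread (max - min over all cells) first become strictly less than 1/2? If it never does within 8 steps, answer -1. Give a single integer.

Step 1: max=14/3, min=11/3, spread=1
Step 2: max=547/120, min=449/120, spread=49/60
Step 3: max=4757/1080, min=4109/1080, spread=3/5
Step 4: max=1866763/432000, min=125711/32400, spread=571849/1296000
  -> spread < 1/2 first at step 4
Step 5: max=16635233/3888000, min=3793097/972000, spread=97523/259200
Step 6: max=987774007/233280000, min=114959129/29160000, spread=302671/1036800
Step 7: max=58937157413/13996800000, min=6936356311/1749600000, spread=45950759/186624000
Step 8: max=3515723355967/839808000000, min=418659705449/104976000000, spread=443855233/2239488000

Answer: 4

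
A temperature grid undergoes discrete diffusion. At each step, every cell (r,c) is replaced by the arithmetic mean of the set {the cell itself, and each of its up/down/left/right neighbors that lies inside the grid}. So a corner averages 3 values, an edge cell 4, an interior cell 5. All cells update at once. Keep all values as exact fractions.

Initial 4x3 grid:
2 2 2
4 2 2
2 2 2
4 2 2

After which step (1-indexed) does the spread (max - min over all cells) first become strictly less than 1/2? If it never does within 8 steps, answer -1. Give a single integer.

Answer: 4

Derivation:
Step 1: max=3, min=2, spread=1
Step 2: max=49/18, min=2, spread=13/18
Step 3: max=9257/3600, min=207/100, spread=361/720
Step 4: max=161569/64800, min=5761/2700, spread=4661/12960
  -> spread < 1/2 first at step 4
Step 5: max=7878863/3240000, min=2356621/1080000, spread=809/3240
Step 6: max=560650399/233280000, min=21475301/9720000, spread=1809727/9331200
Step 7: max=33238047941/13996800000, min=163000573/72900000, spread=77677517/559872000
Step 8: max=1981514394319/839808000000, min=13123066451/5832000000, spread=734342603/6718464000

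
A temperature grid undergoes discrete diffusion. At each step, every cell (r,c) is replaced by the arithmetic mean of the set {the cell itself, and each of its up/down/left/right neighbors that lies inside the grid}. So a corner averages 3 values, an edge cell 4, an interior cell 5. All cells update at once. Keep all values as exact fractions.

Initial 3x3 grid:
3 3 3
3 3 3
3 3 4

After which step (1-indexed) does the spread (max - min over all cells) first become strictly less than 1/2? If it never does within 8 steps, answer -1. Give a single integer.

Step 1: max=10/3, min=3, spread=1/3
  -> spread < 1/2 first at step 1
Step 2: max=59/18, min=3, spread=5/18
Step 3: max=689/216, min=3, spread=41/216
Step 4: max=41011/12960, min=1091/360, spread=347/2592
Step 5: max=2439737/777600, min=10957/3600, spread=2921/31104
Step 6: max=145796539/46656000, min=1321483/432000, spread=24611/373248
Step 7: max=8716802033/2799360000, min=29816741/9720000, spread=207329/4478976
Step 8: max=521914752451/167961600000, min=1594001599/518400000, spread=1746635/53747712

Answer: 1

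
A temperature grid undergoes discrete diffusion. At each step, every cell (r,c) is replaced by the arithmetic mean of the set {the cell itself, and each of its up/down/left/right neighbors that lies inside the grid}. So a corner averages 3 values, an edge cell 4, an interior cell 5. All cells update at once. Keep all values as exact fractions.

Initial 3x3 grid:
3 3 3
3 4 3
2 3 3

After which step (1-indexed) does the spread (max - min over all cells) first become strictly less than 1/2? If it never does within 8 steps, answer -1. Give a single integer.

Answer: 2

Derivation:
Step 1: max=13/4, min=8/3, spread=7/12
Step 2: max=19/6, min=26/9, spread=5/18
  -> spread < 1/2 first at step 2
Step 3: max=1127/360, min=397/135, spread=41/216
Step 4: max=67549/21600, min=48493/16200, spread=347/2592
Step 5: max=4022903/1296000, min=365737/121500, spread=2921/31104
Step 6: max=240596341/77760000, min=176601787/58320000, spread=24611/373248
Step 7: max=14384819327/4665600000, min=5313319357/1749600000, spread=207329/4478976
Step 8: max=861368199469/279936000000, min=639203356633/209952000000, spread=1746635/53747712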